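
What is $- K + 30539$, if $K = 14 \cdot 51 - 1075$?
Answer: $30900$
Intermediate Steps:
$K = -361$ ($K = 714 + \left(-6723 + 5648\right) = 714 - 1075 = -361$)
$- K + 30539 = \left(-1\right) \left(-361\right) + 30539 = 361 + 30539 = 30900$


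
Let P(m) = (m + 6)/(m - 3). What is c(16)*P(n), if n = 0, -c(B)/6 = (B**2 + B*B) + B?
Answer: 6336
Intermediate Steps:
c(B) = -12*B**2 - 6*B (c(B) = -6*((B**2 + B*B) + B) = -6*((B**2 + B**2) + B) = -6*(2*B**2 + B) = -6*(B + 2*B**2) = -12*B**2 - 6*B)
P(m) = (6 + m)/(-3 + m)
c(16)*P(n) = (-6*16*(1 + 2*16))*((6 + 0)/(-3 + 0)) = (-6*16*(1 + 32))*(6/(-3)) = (-6*16*33)*(-1/3*6) = -3168*(-2) = 6336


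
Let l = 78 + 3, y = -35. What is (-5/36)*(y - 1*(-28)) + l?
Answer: 2951/36 ≈ 81.972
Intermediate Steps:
l = 81
(-5/36)*(y - 1*(-28)) + l = (-5/36)*(-35 - 1*(-28)) + 81 = (-5*1/36)*(-35 + 28) + 81 = -5/36*(-7) + 81 = 35/36 + 81 = 2951/36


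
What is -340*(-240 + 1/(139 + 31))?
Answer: 81598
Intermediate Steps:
-340*(-240 + 1/(139 + 31)) = -340*(-240 + 1/170) = -340*(-40799/170) = 81598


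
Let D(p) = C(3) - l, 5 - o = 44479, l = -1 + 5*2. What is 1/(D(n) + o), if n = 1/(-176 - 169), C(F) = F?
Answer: -1/44480 ≈ -2.2482e-5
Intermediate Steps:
l = 9 (l = -1 + 10 = 9)
n = -1/345 (n = 1/(-345) = -1/345 ≈ -0.0028986)
o = -44474 (o = 5 - 1*44479 = 5 - 44479 = -44474)
D(p) = -6 (D(p) = 3 - 1*9 = 3 - 9 = -6)
1/(D(n) + o) = 1/(-6 - 44474) = 1/(-44480) = -1/44480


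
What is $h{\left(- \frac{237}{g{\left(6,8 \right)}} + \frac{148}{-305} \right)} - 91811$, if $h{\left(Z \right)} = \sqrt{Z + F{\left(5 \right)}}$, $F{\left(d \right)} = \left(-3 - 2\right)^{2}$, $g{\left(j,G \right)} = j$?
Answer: $-91811 + \frac{i \sqrt{5576010}}{610} \approx -91811.0 + 3.8711 i$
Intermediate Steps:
$F{\left(d \right)} = 25$ ($F{\left(d \right)} = \left(-5\right)^{2} = 25$)
$h{\left(Z \right)} = \sqrt{25 + Z}$ ($h{\left(Z \right)} = \sqrt{Z + 25} = \sqrt{25 + Z}$)
$h{\left(- \frac{237}{g{\left(6,8 \right)}} + \frac{148}{-305} \right)} - 91811 = \sqrt{25 + \left(- \frac{237}{6} + \frac{148}{-305}\right)} - 91811 = \sqrt{25 + \left(\left(-237\right) \frac{1}{6} + 148 \left(- \frac{1}{305}\right)\right)} - 91811 = \sqrt{25 - \frac{24391}{610}} - 91811 = \sqrt{- \frac{9141}{610}} - 91811 = \frac{i \sqrt{5576010}}{610} - 91811 = -91811 + \frac{i \sqrt{5576010}}{610}$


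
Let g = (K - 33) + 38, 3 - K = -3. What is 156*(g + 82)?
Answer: 14508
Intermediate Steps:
K = 6 (K = 3 - 1*(-3) = 3 + 3 = 6)
g = 11 (g = (6 - 33) + 38 = -27 + 38 = 11)
156*(g + 82) = 156*(11 + 82) = 156*93 = 14508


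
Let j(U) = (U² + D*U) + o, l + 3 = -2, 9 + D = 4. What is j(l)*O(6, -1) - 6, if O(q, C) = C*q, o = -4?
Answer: -282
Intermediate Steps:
D = -5 (D = -9 + 4 = -5)
l = -5 (l = -3 - 2 = -5)
j(U) = -4 + U² - 5*U (j(U) = (U² - 5*U) - 4 = -4 + U² - 5*U)
j(l)*O(6, -1) - 6 = (-4 + (-5)² - 5*(-5))*(-1*6) - 6 = (-4 + 25 + 25)*(-6) - 6 = 46*(-6) - 6 = -276 - 6 = -282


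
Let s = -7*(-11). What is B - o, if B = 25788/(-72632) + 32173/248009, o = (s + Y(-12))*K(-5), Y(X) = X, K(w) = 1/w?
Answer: 8218399971/643335346 ≈ 12.775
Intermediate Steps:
s = 77
o = -13 (o = (77 - 12)/(-5) = 65*(-⅕) = -13)
B = -144959527/643335346 (B = 25788*(-1/72632) + 32173*(1/248009) = -921/2594 + 32173/248009 = -144959527/643335346 ≈ -0.22532)
B - o = -144959527/643335346 - 1*(-13) = -144959527/643335346 + 13 = 8218399971/643335346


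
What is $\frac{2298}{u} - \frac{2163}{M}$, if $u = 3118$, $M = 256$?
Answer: $- \frac{3077973}{399104} \approx -7.7122$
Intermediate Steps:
$\frac{2298}{u} - \frac{2163}{M} = \frac{2298}{3118} - \frac{2163}{256} = 2298 \cdot \frac{1}{3118} - \frac{2163}{256} = \frac{1149}{1559} - \frac{2163}{256} = - \frac{3077973}{399104}$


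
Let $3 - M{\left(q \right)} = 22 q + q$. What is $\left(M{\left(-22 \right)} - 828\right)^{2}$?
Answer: $101761$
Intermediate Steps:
$M{\left(q \right)} = 3 - 23 q$ ($M{\left(q \right)} = 3 - \left(22 q + q\right) = 3 - 23 q$)
$\left(M{\left(-22 \right)} - 828\right)^{2} = \left(\left(3 - -506\right) - 828\right)^{2} = \left(\left(3 + 506\right) - 828\right)^{2} = \left(509 - 828\right)^{2} = \left(-319\right)^{2} = 101761$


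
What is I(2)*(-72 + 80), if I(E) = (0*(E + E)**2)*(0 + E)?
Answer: 0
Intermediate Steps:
I(E) = 0 (I(E) = (0*(2*E)**2)*E = (0*(4*E**2))*E = 0*E = 0)
I(2)*(-72 + 80) = 0*(-72 + 80) = 0*8 = 0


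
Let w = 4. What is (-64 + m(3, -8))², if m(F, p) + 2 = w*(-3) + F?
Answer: 5625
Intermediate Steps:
m(F, p) = -14 + F (m(F, p) = -2 + (4*(-3) + F) = -2 + (-12 + F) = -14 + F)
(-64 + m(3, -8))² = (-64 + (-14 + 3))² = (-64 - 11)² = (-75)² = 5625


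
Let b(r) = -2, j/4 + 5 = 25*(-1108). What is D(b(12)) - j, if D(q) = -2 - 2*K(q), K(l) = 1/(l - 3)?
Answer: 554092/5 ≈ 1.1082e+5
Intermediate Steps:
j = -110820 (j = -20 + 4*(25*(-1108)) = -20 + 4*(-27700) = -20 - 110800 = -110820)
K(l) = 1/(-3 + l)
D(q) = -2 - 2/(-3 + q)
D(b(12)) - j = 2*(2 - 1*(-2))/(-3 - 2) - 1*(-110820) = 2*(2 + 2)/(-5) + 110820 = 2*(-⅕)*4 + 110820 = -8/5 + 110820 = 554092/5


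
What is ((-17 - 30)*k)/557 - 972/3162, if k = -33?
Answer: 727143/293539 ≈ 2.4772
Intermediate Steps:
((-17 - 30)*k)/557 - 972/3162 = ((-17 - 30)*(-33))/557 - 972/3162 = -47*(-33)*(1/557) - 972*1/3162 = 1551*(1/557) - 162/527 = 1551/557 - 162/527 = 727143/293539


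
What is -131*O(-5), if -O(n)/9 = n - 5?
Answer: -11790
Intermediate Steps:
O(n) = 45 - 9*n (O(n) = -9*(n - 5) = -9*(-5 + n) = 45 - 9*n)
-131*O(-5) = -131*(45 - 9*(-5)) = -131*(45 + 45) = -131*90 = -11790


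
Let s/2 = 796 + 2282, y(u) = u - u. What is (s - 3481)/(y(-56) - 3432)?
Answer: -2675/3432 ≈ -0.77943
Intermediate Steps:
y(u) = 0
s = 6156 (s = 2*(796 + 2282) = 2*3078 = 6156)
(s - 3481)/(y(-56) - 3432) = (6156 - 3481)/(0 - 3432) = 2675/(-3432) = 2675*(-1/3432) = -2675/3432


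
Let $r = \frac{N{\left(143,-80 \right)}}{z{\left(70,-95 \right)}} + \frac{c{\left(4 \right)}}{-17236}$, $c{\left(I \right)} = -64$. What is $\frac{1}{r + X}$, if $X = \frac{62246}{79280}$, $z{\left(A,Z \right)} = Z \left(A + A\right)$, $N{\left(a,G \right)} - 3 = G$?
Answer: $\frac{16226832200}{12894553283} \approx 1.2584$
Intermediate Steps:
$N{\left(a,G \right)} = 3 + G$
$z{\left(A,Z \right)} = 2 A Z$ ($z{\left(A,Z \right)} = Z 2 A = 2 A Z$)
$r = \frac{77799}{8187100}$ ($r = \frac{3 - 80}{2 \cdot 70 \left(-95\right)} - \frac{64}{-17236} = - \frac{77}{-13300} - - \frac{16}{4309} = \left(-77\right) \left(- \frac{1}{13300}\right) + \frac{16}{4309} = \frac{11}{1900} + \frac{16}{4309} = \frac{77799}{8187100} \approx 0.0095026$)
$X = \frac{31123}{39640}$ ($X = 62246 \cdot \frac{1}{79280} = \frac{31123}{39640} \approx 0.78514$)
$\frac{1}{r + X} = \frac{1}{\frac{77799}{8187100} + \frac{31123}{39640}} = \frac{1}{\frac{12894553283}{16226832200}} = \frac{16226832200}{12894553283}$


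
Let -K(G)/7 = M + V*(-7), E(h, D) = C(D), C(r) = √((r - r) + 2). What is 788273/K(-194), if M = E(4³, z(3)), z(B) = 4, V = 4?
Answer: 92738/23 + 46369*√2/322 ≈ 4235.7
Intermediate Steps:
C(r) = √2 (C(r) = √(0 + 2) = √2)
E(h, D) = √2
M = √2 ≈ 1.4142
K(G) = 196 - 7*√2 (K(G) = -7*(√2 + 4*(-7)) = -7*(√2 - 28) = -7*(-28 + √2) = 196 - 7*√2)
788273/K(-194) = 788273/(196 - 7*√2)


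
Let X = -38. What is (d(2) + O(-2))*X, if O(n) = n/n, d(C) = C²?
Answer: -190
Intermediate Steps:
O(n) = 1
(d(2) + O(-2))*X = (2² + 1)*(-38) = (4 + 1)*(-38) = 5*(-38) = -190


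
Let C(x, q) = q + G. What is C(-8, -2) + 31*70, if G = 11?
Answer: 2179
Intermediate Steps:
C(x, q) = 11 + q (C(x, q) = q + 11 = 11 + q)
C(-8, -2) + 31*70 = (11 - 2) + 31*70 = 9 + 2170 = 2179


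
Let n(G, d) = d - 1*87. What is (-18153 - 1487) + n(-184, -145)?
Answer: -19872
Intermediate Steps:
n(G, d) = -87 + d (n(G, d) = d - 87 = -87 + d)
(-18153 - 1487) + n(-184, -145) = (-18153 - 1487) + (-87 - 145) = -19640 - 232 = -19872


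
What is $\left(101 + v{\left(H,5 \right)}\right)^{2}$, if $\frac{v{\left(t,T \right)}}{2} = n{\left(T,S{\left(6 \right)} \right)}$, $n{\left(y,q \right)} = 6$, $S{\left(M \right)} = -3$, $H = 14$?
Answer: $12769$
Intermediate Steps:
$v{\left(t,T \right)} = 12$ ($v{\left(t,T \right)} = 2 \cdot 6 = 12$)
$\left(101 + v{\left(H,5 \right)}\right)^{2} = \left(101 + 12\right)^{2} = 113^{2} = 12769$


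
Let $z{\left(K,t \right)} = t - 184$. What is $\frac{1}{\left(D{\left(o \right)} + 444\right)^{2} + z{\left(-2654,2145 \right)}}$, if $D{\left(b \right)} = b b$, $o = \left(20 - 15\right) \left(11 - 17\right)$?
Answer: $\frac{1}{1808297} \approx 5.5301 \cdot 10^{-7}$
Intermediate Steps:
$z{\left(K,t \right)} = -184 + t$ ($z{\left(K,t \right)} = t - 184 = -184 + t$)
$o = -30$ ($o = 5 \left(-6\right) = -30$)
$D{\left(b \right)} = b^{2}$
$\frac{1}{\left(D{\left(o \right)} + 444\right)^{2} + z{\left(-2654,2145 \right)}} = \frac{1}{\left(\left(-30\right)^{2} + 444\right)^{2} + \left(-184 + 2145\right)} = \frac{1}{\left(900 + 444\right)^{2} + 1961} = \frac{1}{1344^{2} + 1961} = \frac{1}{1806336 + 1961} = \frac{1}{1808297}$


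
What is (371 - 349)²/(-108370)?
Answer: -242/54185 ≈ -0.0044662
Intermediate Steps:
(371 - 349)²/(-108370) = 22²*(-1/108370) = 484*(-1/108370) = -242/54185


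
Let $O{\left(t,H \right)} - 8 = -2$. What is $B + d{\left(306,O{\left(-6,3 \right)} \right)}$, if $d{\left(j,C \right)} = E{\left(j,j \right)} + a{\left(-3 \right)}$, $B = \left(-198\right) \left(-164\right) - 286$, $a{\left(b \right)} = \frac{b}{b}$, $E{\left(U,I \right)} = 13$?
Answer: $32200$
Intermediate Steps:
$a{\left(b \right)} = 1$
$O{\left(t,H \right)} = 6$ ($O{\left(t,H \right)} = 8 - 2 = 6$)
$B = 32186$ ($B = 32472 - 286 = 32186$)
$d{\left(j,C \right)} = 14$ ($d{\left(j,C \right)} = 13 + 1 = 14$)
$B + d{\left(306,O{\left(-6,3 \right)} \right)} = 32186 + 14 = 32200$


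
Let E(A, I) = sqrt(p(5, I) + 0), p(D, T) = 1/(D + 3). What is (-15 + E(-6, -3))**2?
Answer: (60 - sqrt(2))**2/16 ≈ 214.52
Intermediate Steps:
p(D, T) = 1/(3 + D)
E(A, I) = sqrt(2)/4 (E(A, I) = sqrt(1/(3 + 5) + 0) = sqrt(1/8 + 0) = sqrt(1/8) = sqrt(2)/4)
(-15 + E(-6, -3))**2 = (-15 + sqrt(2)/4)**2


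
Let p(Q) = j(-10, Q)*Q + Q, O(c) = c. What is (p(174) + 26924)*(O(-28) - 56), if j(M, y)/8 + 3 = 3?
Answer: -2276232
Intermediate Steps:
j(M, y) = 0 (j(M, y) = -24 + 8*3 = -24 + 24 = 0)
p(Q) = Q (p(Q) = 0*Q + Q = 0 + Q = Q)
(p(174) + 26924)*(O(-28) - 56) = (174 + 26924)*(-28 - 56) = 27098*(-84) = -2276232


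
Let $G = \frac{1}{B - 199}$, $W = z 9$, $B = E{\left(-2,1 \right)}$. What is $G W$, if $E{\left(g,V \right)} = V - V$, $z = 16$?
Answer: $- \frac{144}{199} \approx -0.72362$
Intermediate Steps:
$E{\left(g,V \right)} = 0$
$B = 0$
$W = 144$ ($W = 16 \cdot 9 = 144$)
$G = - \frac{1}{199}$ ($G = \frac{1}{0 - 199} = \frac{1}{-199} = - \frac{1}{199} \approx -0.0050251$)
$G W = \left(- \frac{1}{199}\right) 144 = - \frac{144}{199}$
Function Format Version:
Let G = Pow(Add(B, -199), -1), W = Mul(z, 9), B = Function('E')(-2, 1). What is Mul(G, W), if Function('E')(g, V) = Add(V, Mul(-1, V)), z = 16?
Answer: Rational(-144, 199) ≈ -0.72362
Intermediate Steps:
Function('E')(g, V) = 0
B = 0
W = 144 (W = Mul(16, 9) = 144)
G = Rational(-1, 199) (G = Pow(Add(0, -199), -1) = Pow(-199, -1) = Rational(-1, 199) ≈ -0.0050251)
Mul(G, W) = Mul(Rational(-1, 199), 144) = Rational(-144, 199)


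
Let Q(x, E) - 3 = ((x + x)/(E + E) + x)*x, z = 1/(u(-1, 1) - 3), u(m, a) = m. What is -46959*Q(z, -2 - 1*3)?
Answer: -2864499/20 ≈ -1.4323e+5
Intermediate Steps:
z = -1/4 (z = 1/(-1 - 3) = 1/(-4) = -1/4 ≈ -0.25000)
Q(x, E) = 3 + x*(x + x/E) (Q(x, E) = 3 + ((x + x)/(E + E) + x)*x = 3 + ((2*x)/((2*E)) + x)*x = 3 + ((2*x)*(1/(2*E)) + x)*x = 3 + (x/E + x)*x = 3 + (x + x/E)*x = 3 + x*(x + x/E))
-46959*Q(z, -2 - 1*3) = -46959*(3 + (-1/4)**2 + (-1/4)**2/(-2 - 1*3)) = -46959*(3 + 1/16 + (1/16)/(-2 - 3)) = -46959*(3 + 1/16 + (1/16)/(-5)) = -46959*(3 + 1/16 - 1/5*1/16) = -46959*(3 + 1/16 - 1/80) = -46959*61/20 = -2864499/20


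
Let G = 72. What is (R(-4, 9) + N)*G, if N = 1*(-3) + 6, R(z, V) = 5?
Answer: 576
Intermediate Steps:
N = 3 (N = -3 + 6 = 3)
(R(-4, 9) + N)*G = (5 + 3)*72 = 8*72 = 576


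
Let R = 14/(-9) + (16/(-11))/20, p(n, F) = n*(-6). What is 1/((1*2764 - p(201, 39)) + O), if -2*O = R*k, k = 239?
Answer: 495/2061467 ≈ 0.00024012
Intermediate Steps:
p(n, F) = -6*n
R = -806/495 (R = 14*(-1/9) + (16*(-1/11))*(1/20) = -14/9 - 16/11*1/20 = -14/9 - 4/55 = -806/495 ≈ -1.6283)
O = 96317/495 (O = -(-403)*239/495 = -1/2*(-192634/495) = 96317/495 ≈ 194.58)
1/((1*2764 - p(201, 39)) + O) = 1/((1*2764 - (-6)*201) + 96317/495) = 1/((2764 - 1*(-1206)) + 96317/495) = 1/((2764 + 1206) + 96317/495) = 1/(3970 + 96317/495) = 1/(2061467/495) = 495/2061467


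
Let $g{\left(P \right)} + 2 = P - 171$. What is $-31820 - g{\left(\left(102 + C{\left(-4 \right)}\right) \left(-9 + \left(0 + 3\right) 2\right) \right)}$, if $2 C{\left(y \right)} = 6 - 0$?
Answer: $-31332$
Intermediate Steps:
$C{\left(y \right)} = 3$ ($C{\left(y \right)} = \frac{6 - 0}{2} = \frac{6 + 0}{2} = \frac{1}{2} \cdot 6 = 3$)
$g{\left(P \right)} = -173 + P$ ($g{\left(P \right)} = -2 + \left(P - 171\right) = -2 + \left(-171 + P\right) = -173 + P$)
$-31820 - g{\left(\left(102 + C{\left(-4 \right)}\right) \left(-9 + \left(0 + 3\right) 2\right) \right)} = -31820 - \left(-173 + \left(102 + 3\right) \left(-9 + \left(0 + 3\right) 2\right)\right) = -31820 - \left(-173 + 105 \left(-9 + 3 \cdot 2\right)\right) = -31820 - \left(-173 + 105 \left(-9 + 6\right)\right) = -31820 - \left(-173 + 105 \left(-3\right)\right) = -31820 - \left(-173 - 315\right) = -31820 - -488 = -31820 + 488 = -31332$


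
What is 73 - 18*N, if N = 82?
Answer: -1403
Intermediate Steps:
73 - 18*N = 73 - 18*82 = 73 - 1476 = -1403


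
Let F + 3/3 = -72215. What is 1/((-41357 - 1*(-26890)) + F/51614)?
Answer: -25807/373385977 ≈ -6.9116e-5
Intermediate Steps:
F = -72216 (F = -1 - 72215 = -72216)
1/((-41357 - 1*(-26890)) + F/51614) = 1/((-41357 - 1*(-26890)) - 72216/51614) = 1/((-41357 + 26890) - 72216*1/51614) = 1/(-14467 - 36108/25807) = 1/(-373385977/25807) = -25807/373385977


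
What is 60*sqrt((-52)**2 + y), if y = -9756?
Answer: 120*I*sqrt(1763) ≈ 5038.6*I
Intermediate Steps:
60*sqrt((-52)**2 + y) = 60*sqrt((-52)**2 - 9756) = 60*sqrt(2704 - 9756) = 60*sqrt(-7052) = 60*(2*I*sqrt(1763)) = 120*I*sqrt(1763)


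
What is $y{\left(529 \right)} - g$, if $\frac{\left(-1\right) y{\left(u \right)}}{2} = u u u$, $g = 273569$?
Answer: $-296345347$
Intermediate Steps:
$y{\left(u \right)} = - 2 u^{3}$ ($y{\left(u \right)} = - 2 u u u = - 2 u^{2} u = - 2 u^{3}$)
$y{\left(529 \right)} - g = - 2 \cdot 529^{3} - 273569 = \left(-2\right) 148035889 - 273569 = -296071778 - 273569 = -296345347$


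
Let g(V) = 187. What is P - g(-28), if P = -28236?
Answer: -28423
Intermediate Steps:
P - g(-28) = -28236 - 1*187 = -28236 - 187 = -28423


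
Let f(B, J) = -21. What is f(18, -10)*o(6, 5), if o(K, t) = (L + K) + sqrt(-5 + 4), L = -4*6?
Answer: 378 - 21*I ≈ 378.0 - 21.0*I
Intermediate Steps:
L = -24
o(K, t) = -24 + I + K (o(K, t) = (-24 + K) + sqrt(-5 + 4) = (-24 + K) + sqrt(-1) = (-24 + K) + I = -24 + I + K)
f(18, -10)*o(6, 5) = -21*(-24 + I + 6) = -21*(-18 + I) = 378 - 21*I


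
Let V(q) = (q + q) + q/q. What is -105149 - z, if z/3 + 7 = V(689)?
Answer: -109265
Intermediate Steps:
V(q) = 1 + 2*q (V(q) = 2*q + 1 = 1 + 2*q)
z = 4116 (z = -21 + 3*(1 + 2*689) = -21 + 3*(1 + 1378) = -21 + 3*1379 = -21 + 4137 = 4116)
-105149 - z = -105149 - 1*4116 = -105149 - 4116 = -109265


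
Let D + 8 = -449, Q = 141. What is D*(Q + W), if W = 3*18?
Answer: -89115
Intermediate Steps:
D = -457 (D = -8 - 449 = -457)
W = 54
D*(Q + W) = -457*(141 + 54) = -457*195 = -89115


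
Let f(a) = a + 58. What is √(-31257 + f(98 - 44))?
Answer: I*√31145 ≈ 176.48*I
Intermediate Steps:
f(a) = 58 + a
√(-31257 + f(98 - 44)) = √(-31257 + (58 + (98 - 44))) = √(-31257 + (58 + 54)) = √(-31257 + 112) = √(-31145) = I*√31145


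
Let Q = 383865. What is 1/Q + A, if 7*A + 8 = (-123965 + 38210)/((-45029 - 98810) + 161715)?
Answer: -87813983863/48033795180 ≈ -1.8282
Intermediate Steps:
A = -228763/125132 (A = -8/7 + ((-123965 + 38210)/((-45029 - 98810) + 161715))/7 = -8/7 + (-85755/(-143839 + 161715))/7 = -8/7 + (-85755/17876)/7 = -8/7 + (-85755*1/17876)/7 = -8/7 + (⅐)*(-85755/17876) = -8/7 - 85755/125132 = -228763/125132 ≈ -1.8282)
1/Q + A = 1/383865 - 228763/125132 = -87813983863/48033795180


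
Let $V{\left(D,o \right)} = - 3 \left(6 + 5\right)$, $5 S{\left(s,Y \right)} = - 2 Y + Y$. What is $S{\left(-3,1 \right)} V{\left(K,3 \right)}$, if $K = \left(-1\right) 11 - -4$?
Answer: $\frac{33}{5} \approx 6.6$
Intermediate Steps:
$K = -7$ ($K = -11 + 4 = -7$)
$S{\left(s,Y \right)} = - \frac{Y}{5}$ ($S{\left(s,Y \right)} = \frac{- 2 Y + Y}{5} = \frac{\left(-1\right) Y}{5} = - \frac{Y}{5}$)
$V{\left(D,o \right)} = -33$ ($V{\left(D,o \right)} = \left(-3\right) 11 = -33$)
$S{\left(-3,1 \right)} V{\left(K,3 \right)} = \left(- \frac{1}{5}\right) 1 \left(-33\right) = \left(- \frac{1}{5}\right) \left(-33\right) = \frac{33}{5}$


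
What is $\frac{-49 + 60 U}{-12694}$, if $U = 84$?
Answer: $- \frac{4991}{12694} \approx -0.39318$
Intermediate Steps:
$\frac{-49 + 60 U}{-12694} = \frac{-49 + 60 \cdot 84}{-12694} = \left(-49 + 5040\right) \left(- \frac{1}{12694}\right) = 4991 \left(- \frac{1}{12694}\right) = - \frac{4991}{12694}$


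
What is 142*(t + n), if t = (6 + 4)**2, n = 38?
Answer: 19596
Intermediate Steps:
t = 100 (t = 10**2 = 100)
142*(t + n) = 142*(100 + 38) = 142*138 = 19596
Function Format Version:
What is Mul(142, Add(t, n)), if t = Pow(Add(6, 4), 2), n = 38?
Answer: 19596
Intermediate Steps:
t = 100 (t = Pow(10, 2) = 100)
Mul(142, Add(t, n)) = Mul(142, Add(100, 38)) = Mul(142, 138) = 19596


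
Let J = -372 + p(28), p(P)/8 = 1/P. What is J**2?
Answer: 6770404/49 ≈ 1.3817e+5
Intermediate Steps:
p(P) = 8/P
J = -2602/7 (J = -372 + 8/28 = -372 + 8*(1/28) = -372 + 2/7 = -2602/7 ≈ -371.71)
J**2 = (-2602/7)**2 = 6770404/49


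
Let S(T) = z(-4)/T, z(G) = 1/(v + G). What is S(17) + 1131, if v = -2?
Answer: 115361/102 ≈ 1131.0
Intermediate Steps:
z(G) = 1/(-2 + G)
S(T) = -1/(6*T) (S(T) = 1/((-2 - 4)*T) = 1/((-6)*T) = -1/(6*T))
S(17) + 1131 = -⅙/17 + 1131 = -⅙*1/17 + 1131 = -1/102 + 1131 = 115361/102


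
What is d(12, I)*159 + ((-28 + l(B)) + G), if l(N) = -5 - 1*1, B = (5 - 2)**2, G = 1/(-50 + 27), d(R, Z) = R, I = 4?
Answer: 43101/23 ≈ 1874.0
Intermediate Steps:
G = -1/23 (G = 1/(-23) = -1/23 ≈ -0.043478)
B = 9 (B = 3**2 = 9)
l(N) = -6 (l(N) = -5 - 1 = -6)
d(12, I)*159 + ((-28 + l(B)) + G) = 12*159 + ((-28 - 6) - 1/23) = 1908 + (-34 - 1/23) = 1908 - 783/23 = 43101/23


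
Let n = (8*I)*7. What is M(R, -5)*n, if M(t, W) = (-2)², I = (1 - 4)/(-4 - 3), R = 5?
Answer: 96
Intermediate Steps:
I = 3/7 (I = -3/(-7) = -3*(-⅐) = 3/7 ≈ 0.42857)
M(t, W) = 4
n = 24 (n = (8*(3/7))*7 = (24/7)*7 = 24)
M(R, -5)*n = 4*24 = 96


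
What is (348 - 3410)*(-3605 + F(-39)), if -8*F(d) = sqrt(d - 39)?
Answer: 11038510 + 1531*I*sqrt(78)/4 ≈ 1.1039e+7 + 3380.4*I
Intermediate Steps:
F(d) = -sqrt(-39 + d)/8 (F(d) = -sqrt(d - 39)/8 = -sqrt(-39 + d)/8)
(348 - 3410)*(-3605 + F(-39)) = (348 - 3410)*(-3605 - sqrt(-39 - 39)/8) = -3062*(-3605 - I*sqrt(78)/8) = 11038510 + 1531*I*sqrt(78)/4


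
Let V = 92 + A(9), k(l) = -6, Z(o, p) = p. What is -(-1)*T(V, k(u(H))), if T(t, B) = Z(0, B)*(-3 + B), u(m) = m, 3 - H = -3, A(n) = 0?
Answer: 54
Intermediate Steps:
H = 6 (H = 3 - 1*(-3) = 3 + 3 = 6)
V = 92 (V = 92 + 0 = 92)
T(t, B) = B*(-3 + B)
-(-1)*T(V, k(u(H))) = -(-1)*(-6*(-3 - 6)) = -(-1)*(-6*(-9)) = -(-1)*54 = -1*(-54) = 54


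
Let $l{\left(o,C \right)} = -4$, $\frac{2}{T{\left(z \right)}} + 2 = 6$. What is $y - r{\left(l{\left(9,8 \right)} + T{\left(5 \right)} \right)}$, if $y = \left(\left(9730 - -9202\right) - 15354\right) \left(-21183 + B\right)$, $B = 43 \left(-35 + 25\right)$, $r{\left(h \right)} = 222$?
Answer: $-77331536$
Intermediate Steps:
$T{\left(z \right)} = \frac{1}{2}$ ($T{\left(z \right)} = \frac{2}{-2 + 6} = \frac{2}{4} = 2 \cdot \frac{1}{4} = \frac{1}{2}$)
$B = -430$ ($B = 43 \left(-10\right) = -430$)
$y = -77331314$ ($y = \left(\left(9730 - -9202\right) - 15354\right) \left(-21183 - 430\right) = \left(\left(9730 + 9202\right) - 15354\right) \left(-21613\right) = \left(18932 - 15354\right) \left(-21613\right) = 3578 \left(-21613\right) = -77331314$)
$y - r{\left(l{\left(9,8 \right)} + T{\left(5 \right)} \right)} = -77331314 - 222 = -77331536$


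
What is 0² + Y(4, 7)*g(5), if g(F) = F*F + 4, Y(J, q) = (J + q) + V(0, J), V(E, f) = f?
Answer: 435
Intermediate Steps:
Y(J, q) = q + 2*J (Y(J, q) = (J + q) + J = q + 2*J)
g(F) = 4 + F² (g(F) = F² + 4 = 4 + F²)
0² + Y(4, 7)*g(5) = 0² + (7 + 2*4)*(4 + 5²) = 0 + (7 + 8)*(4 + 25) = 0 + 15*29 = 0 + 435 = 435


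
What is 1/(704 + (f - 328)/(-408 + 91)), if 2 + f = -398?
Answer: 317/223896 ≈ 0.0014158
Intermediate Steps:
f = -400 (f = -2 - 398 = -400)
1/(704 + (f - 328)/(-408 + 91)) = 1/(704 + (-400 - 328)/(-408 + 91)) = 1/(704 - 728/(-317)) = 1/(704 - 728*(-1/317)) = 1/(704 + 728/317) = 1/(223896/317) = 317/223896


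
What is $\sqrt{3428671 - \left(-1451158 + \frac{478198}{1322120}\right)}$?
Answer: $\frac{\sqrt{533121673513469865}}{330530} \approx 2209.0$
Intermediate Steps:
$\sqrt{3428671 - \left(-1451158 + \frac{478198}{1322120}\right)} = \sqrt{3428671 + \left(\left(-478198\right) \frac{1}{1322120} + 1451158\right)} = \sqrt{3428671 + \left(- \frac{239099}{661060} + 1451158\right)} = \sqrt{3428671 + \frac{959302268381}{661060}} = \sqrt{\frac{3225859519641}{661060}} = \frac{\sqrt{533121673513469865}}{330530}$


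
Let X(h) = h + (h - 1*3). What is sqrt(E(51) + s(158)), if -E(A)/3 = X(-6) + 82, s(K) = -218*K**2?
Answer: I*sqrt(5442353) ≈ 2332.9*I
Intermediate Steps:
X(h) = -3 + 2*h (X(h) = h + (h - 3) = h + (-3 + h) = -3 + 2*h)
E(A) = -201 (E(A) = -3*((-3 + 2*(-6)) + 82) = -3*((-3 - 12) + 82) = -3*(-15 + 82) = -3*67 = -201)
sqrt(E(51) + s(158)) = sqrt(-201 - 218*158**2) = sqrt(-201 - 218*24964) = sqrt(-201 - 5442152) = sqrt(-5442353) = I*sqrt(5442353)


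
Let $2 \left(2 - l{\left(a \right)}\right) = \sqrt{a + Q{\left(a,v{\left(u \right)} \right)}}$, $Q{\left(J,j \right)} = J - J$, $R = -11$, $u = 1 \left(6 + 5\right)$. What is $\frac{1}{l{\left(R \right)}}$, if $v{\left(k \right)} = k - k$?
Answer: $\frac{8}{27} + \frac{2 i \sqrt{11}}{27} \approx 0.2963 + 0.24568 i$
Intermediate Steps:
$u = 11$ ($u = 1 \cdot 11 = 11$)
$v{\left(k \right)} = 0$
$Q{\left(J,j \right)} = 0$
$l{\left(a \right)} = 2 - \frac{\sqrt{a}}{2}$ ($l{\left(a \right)} = 2 - \frac{\sqrt{a + 0}}{2} = 2 - \frac{\sqrt{a}}{2}$)
$\frac{1}{l{\left(R \right)}} = \frac{1}{2 - \frac{\sqrt{-11}}{2}} = \frac{1}{2 - \frac{i \sqrt{11}}{2}}$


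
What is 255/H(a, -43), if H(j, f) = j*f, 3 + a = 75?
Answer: -85/1032 ≈ -0.082364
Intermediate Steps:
a = 72 (a = -3 + 75 = 72)
H(j, f) = f*j
255/H(a, -43) = 255/((-43*72)) = 255/(-3096) = 255*(-1/3096) = -85/1032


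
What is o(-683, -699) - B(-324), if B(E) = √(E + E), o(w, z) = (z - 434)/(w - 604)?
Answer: 103/117 - 18*I*√2 ≈ 0.88034 - 25.456*I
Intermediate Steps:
o(w, z) = (-434 + z)/(-604 + w)
B(E) = √2*√E (B(E) = √(2*E) = √2*√E)
o(-683, -699) - B(-324) = (-434 - 699)/(-604 - 683) - √2*√(-324) = -1133/(-1287) - √2*18*I = -1/1287*(-1133) - 18*I*√2 = 103/117 - 18*I*√2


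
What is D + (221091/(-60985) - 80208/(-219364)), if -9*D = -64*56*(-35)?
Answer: -419629486437199/30100305465 ≈ -13941.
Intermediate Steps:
D = -125440/9 (D = -(-64*56)*(-35)/9 = -(-3584)*(-35)/9 = -⅑*125440 = -125440/9 ≈ -13938.)
D + (221091/(-60985) - 80208/(-219364)) = -125440/9 + (221091/(-60985) - 80208/(-219364)) = -125440/9 + (221091*(-1/60985) - 80208*(-1/219364)) = -125440/9 + (-221091/60985 + 20052/54841) = -125440/9 - 10901980311/3344478385 = -419629486437199/30100305465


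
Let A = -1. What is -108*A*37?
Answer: 3996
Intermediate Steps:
-108*A*37 = -108*(-1)*37 = -12*(-9)*37 = 108*37 = 3996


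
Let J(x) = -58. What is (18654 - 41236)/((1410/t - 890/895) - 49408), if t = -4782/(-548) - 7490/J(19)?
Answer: 2214040345741/4843276196775 ≈ 0.45714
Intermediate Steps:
t = 1095469/7946 (t = -4782/(-548) - 7490/(-58) = -4782*(-1/548) - 7490*(-1/58) = 2391/274 + 3745/29 = 1095469/7946 ≈ 137.86)
(18654 - 41236)/((1410/t - 890/895) - 49408) = (18654 - 41236)/((1410/(1095469/7946) - 890/895) - 49408) = -22582/((1410*(7946/1095469) - 890*1/895) - 49408) = -22582/((11203860/1095469 - 178/179) - 49408) = -22582/(1810497458/196088951 - 49408) = -22582/(-9686552393550/196088951) = -22582*(-196088951/9686552393550) = 2214040345741/4843276196775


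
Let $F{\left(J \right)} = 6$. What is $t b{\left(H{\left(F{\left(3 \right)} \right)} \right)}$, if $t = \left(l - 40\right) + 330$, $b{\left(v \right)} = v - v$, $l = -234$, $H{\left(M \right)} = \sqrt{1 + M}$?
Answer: $0$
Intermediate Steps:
$b{\left(v \right)} = 0$
$t = 56$ ($t = \left(-234 - 40\right) + 330 = -274 + 330 = 56$)
$t b{\left(H{\left(F{\left(3 \right)} \right)} \right)} = 56 \cdot 0 = 0$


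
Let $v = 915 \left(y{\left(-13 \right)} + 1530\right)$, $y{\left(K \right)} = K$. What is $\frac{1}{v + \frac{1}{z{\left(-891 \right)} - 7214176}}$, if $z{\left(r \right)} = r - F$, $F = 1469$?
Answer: $\frac{7216536}{10016948877479} \approx 7.2043 \cdot 10^{-7}$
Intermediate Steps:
$z{\left(r \right)} = -1469 + r$ ($z{\left(r \right)} = r - 1469 = -1469 + r$)
$v = 1388055$ ($v = 915 \left(-13 + 1530\right) = 915 \cdot 1517 = 1388055$)
$\frac{1}{v + \frac{1}{z{\left(-891 \right)} - 7214176}} = \frac{1}{1388055 + \frac{1}{\left(-1469 - 891\right) - 7214176}} = \frac{1}{1388055 + \frac{1}{-2360 - 7214176}} = \frac{1}{1388055 + \frac{1}{-7216536}} = \frac{1}{1388055 - \frac{1}{7216536}} = \frac{1}{\frac{10016948877479}{7216536}} = \frac{7216536}{10016948877479}$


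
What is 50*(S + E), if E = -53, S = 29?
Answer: -1200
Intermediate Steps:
50*(S + E) = 50*(29 - 53) = 50*(-24) = -1200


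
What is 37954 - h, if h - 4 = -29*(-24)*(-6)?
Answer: 42126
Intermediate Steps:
h = -4172 (h = 4 - 29*(-24)*(-6) = 4 + 696*(-6) = 4 - 4176 = -4172)
37954 - h = 37954 - 1*(-4172) = 37954 + 4172 = 42126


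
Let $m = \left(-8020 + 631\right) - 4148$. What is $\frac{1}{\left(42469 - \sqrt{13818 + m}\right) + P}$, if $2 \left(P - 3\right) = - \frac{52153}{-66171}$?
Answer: $\frac{743878709663334}{31594269752300284045} + \frac{17514404964 \sqrt{2281}}{31594269752300284045} \approx 2.3571 \cdot 10^{-5}$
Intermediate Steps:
$m = -11537$ ($m = -7389 - 4148 = -11537$)
$P = \frac{449179}{132342}$ ($P = 3 + \frac{\left(-52153\right) \frac{1}{-66171}}{2} = 3 + \frac{\left(-52153\right) \left(- \frac{1}{66171}\right)}{2} = 3 + \frac{1}{2} \cdot \frac{52153}{66171} = 3 + \frac{52153}{132342} = \frac{449179}{132342} \approx 3.3941$)
$\frac{1}{\left(42469 - \sqrt{13818 + m}\right) + P} = \frac{1}{\left(42469 - \sqrt{13818 - 11537}\right) + \frac{449179}{132342}} = \frac{1}{\left(42469 - \sqrt{2281}\right) + \frac{449179}{132342}} = \frac{1}{\frac{5620881577}{132342} - \sqrt{2281}}$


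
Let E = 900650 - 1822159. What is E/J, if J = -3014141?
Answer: 921509/3014141 ≈ 0.30573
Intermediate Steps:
E = -921509
E/J = -921509/(-3014141) = -921509*(-1/3014141) = 921509/3014141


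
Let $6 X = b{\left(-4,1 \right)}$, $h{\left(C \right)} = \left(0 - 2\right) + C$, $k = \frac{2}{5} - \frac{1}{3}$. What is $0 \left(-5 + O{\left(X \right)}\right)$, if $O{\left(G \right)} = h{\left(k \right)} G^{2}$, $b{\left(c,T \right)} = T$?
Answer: $0$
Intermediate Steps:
$k = \frac{1}{15}$ ($k = 2 \cdot \frac{1}{5} - \frac{1}{3} = \frac{2}{5} - \frac{1}{3} = \frac{1}{15} \approx 0.066667$)
$h{\left(C \right)} = -2 + C$
$X = \frac{1}{6}$ ($X = \frac{1}{6} \cdot 1 = \frac{1}{6} \approx 0.16667$)
$O{\left(G \right)} = - \frac{29 G^{2}}{15}$ ($O{\left(G \right)} = \left(-2 + \frac{1}{15}\right) G^{2} = - \frac{29 G^{2}}{15}$)
$0 \left(-5 + O{\left(X \right)}\right) = 0 \left(-5 - \frac{29}{15 \cdot 36}\right) = 0 \left(-5 - \frac{29}{540}\right) = 0 \left(- \frac{2729}{540}\right) = 0$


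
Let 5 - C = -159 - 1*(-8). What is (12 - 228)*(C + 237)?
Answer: -84888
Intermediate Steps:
C = 156 (C = 5 - (-159 - 1*(-8)) = 5 - (-159 + 8) = 5 - 1*(-151) = 5 + 151 = 156)
(12 - 228)*(C + 237) = (12 - 228)*(156 + 237) = -216*393 = -84888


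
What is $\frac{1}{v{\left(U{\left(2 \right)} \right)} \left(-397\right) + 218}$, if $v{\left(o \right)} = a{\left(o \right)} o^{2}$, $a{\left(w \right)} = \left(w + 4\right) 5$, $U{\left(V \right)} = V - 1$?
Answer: $- \frac{1}{9707} \approx -0.00010302$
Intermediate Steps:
$U{\left(V \right)} = -1 + V$
$a{\left(w \right)} = 20 + 5 w$ ($a{\left(w \right)} = \left(4 + w\right) 5 = 20 + 5 w$)
$v{\left(o \right)} = o^{2} \left(20 + 5 o\right)$ ($v{\left(o \right)} = \left(20 + 5 o\right) o^{2} = o^{2} \left(20 + 5 o\right)$)
$\frac{1}{v{\left(U{\left(2 \right)} \right)} \left(-397\right) + 218} = \frac{1}{5 \left(-1 + 2\right)^{2} \left(4 + \left(-1 + 2\right)\right) \left(-397\right) + 218} = \frac{1}{5 \cdot 1^{2} \left(4 + 1\right) \left(-397\right) + 218} = \frac{1}{5 \cdot 1 \cdot 5 \left(-397\right) + 218} = \frac{1}{25 \left(-397\right) + 218} = \frac{1}{-9925 + 218} = \frac{1}{-9707} = - \frac{1}{9707}$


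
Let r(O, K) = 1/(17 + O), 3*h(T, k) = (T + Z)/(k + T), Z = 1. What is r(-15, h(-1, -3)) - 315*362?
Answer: -228059/2 ≈ -1.1403e+5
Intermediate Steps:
h(T, k) = (1 + T)/(3*(T + k)) (h(T, k) = ((T + 1)/(k + T))/3 = ((1 + T)/(T + k))/3 = (1 + T)/(3*(T + k)))
r(-15, h(-1, -3)) - 315*362 = 1/(17 - 15) - 315*362 = 1/2 - 114030 = ½ - 114030 = -228059/2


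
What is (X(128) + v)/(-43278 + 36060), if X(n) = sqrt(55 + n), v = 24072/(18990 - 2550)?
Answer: -1003/4944330 - sqrt(183)/7218 ≈ -0.0020770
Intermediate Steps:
v = 1003/685 (v = 24072/16440 = 24072*(1/16440) = 1003/685 ≈ 1.4642)
(X(128) + v)/(-43278 + 36060) = (sqrt(55 + 128) + 1003/685)/(-43278 + 36060) = (sqrt(183) + 1003/685)/(-7218) = (1003/685 + sqrt(183))*(-1/7218) = -1003/4944330 - sqrt(183)/7218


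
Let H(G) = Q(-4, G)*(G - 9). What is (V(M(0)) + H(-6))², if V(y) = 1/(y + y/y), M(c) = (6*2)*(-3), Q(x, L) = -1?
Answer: 274576/1225 ≈ 224.14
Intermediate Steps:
M(c) = -36 (M(c) = 12*(-3) = -36)
V(y) = 1/(1 + y) (V(y) = 1/(y + 1) = 1/(1 + y))
H(G) = 9 - G (H(G) = -(G - 9) = -(-9 + G) = 9 - G)
(V(M(0)) + H(-6))² = (1/(1 - 36) + (9 - 1*(-6)))² = (1/(-35) + (9 + 6))² = (-1/35 + 15)² = (524/35)² = 274576/1225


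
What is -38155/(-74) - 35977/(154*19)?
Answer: 27244808/54131 ≈ 503.31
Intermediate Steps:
-38155/(-74) - 35977/(154*19) = -38155*(-1/74) - 35977/2926 = 38155/74 - 35977*1/2926 = 38155/74 - 35977/2926 = 27244808/54131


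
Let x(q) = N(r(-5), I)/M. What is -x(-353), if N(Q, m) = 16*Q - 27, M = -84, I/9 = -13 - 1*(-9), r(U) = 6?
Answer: 23/28 ≈ 0.82143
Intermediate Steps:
I = -36 (I = 9*(-13 - 1*(-9)) = 9*(-13 + 9) = 9*(-4) = -36)
N(Q, m) = -27 + 16*Q
x(q) = -23/28 (x(q) = (-27 + 16*6)/(-84) = (-27 + 96)*(-1/84) = 69*(-1/84) = -23/28)
-x(-353) = -1*(-23/28) = 23/28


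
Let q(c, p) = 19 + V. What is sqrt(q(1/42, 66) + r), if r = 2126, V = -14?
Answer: sqrt(2131) ≈ 46.163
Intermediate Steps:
q(c, p) = 5 (q(c, p) = 19 - 14 = 5)
sqrt(q(1/42, 66) + r) = sqrt(5 + 2126) = sqrt(2131)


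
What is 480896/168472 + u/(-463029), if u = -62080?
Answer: 29140941968/9750927711 ≈ 2.9885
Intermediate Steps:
480896/168472 + u/(-463029) = 480896/168472 - 62080/(-463029) = 480896*(1/168472) - 62080*(-1/463029) = 60112/21059 + 62080/463029 = 29140941968/9750927711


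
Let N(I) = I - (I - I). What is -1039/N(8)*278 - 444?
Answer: -146197/4 ≈ -36549.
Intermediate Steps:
N(I) = I (N(I) = I - 1*0 = I + 0 = I)
-1039/N(8)*278 - 444 = -1039/8*278 - 444 = -144421/4 - 444 = -146197/4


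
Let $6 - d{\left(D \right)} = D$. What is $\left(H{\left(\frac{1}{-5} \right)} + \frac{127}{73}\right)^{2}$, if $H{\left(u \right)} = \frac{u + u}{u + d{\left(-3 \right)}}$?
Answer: $\frac{7403841}{2579236} \approx 2.8706$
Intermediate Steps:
$d{\left(D \right)} = 6 - D$
$H{\left(u \right)} = \frac{2 u}{9 + u}$ ($H{\left(u \right)} = \frac{u + u}{u + \left(6 - -3\right)} = \frac{2 u}{u + \left(6 + 3\right)} = \frac{2 u}{u + 9} = \frac{2 u}{9 + u}$)
$\left(H{\left(\frac{1}{-5} \right)} + \frac{127}{73}\right)^{2} = \left(\frac{2}{\left(-5\right) \left(9 + \frac{1}{-5}\right)} + \frac{127}{73}\right)^{2} = \left(2 \left(- \frac{1}{5}\right) \frac{1}{9 - \frac{1}{5}} + 127 \cdot \frac{1}{73}\right)^{2} = \left(2 \left(- \frac{1}{5}\right) \frac{1}{\frac{44}{5}} + \frac{127}{73}\right)^{2} = \left(2 \left(- \frac{1}{5}\right) \frac{5}{44} + \frac{127}{73}\right)^{2} = \left(- \frac{1}{22} + \frac{127}{73}\right)^{2} = \left(\frac{2721}{1606}\right)^{2} = \frac{7403841}{2579236}$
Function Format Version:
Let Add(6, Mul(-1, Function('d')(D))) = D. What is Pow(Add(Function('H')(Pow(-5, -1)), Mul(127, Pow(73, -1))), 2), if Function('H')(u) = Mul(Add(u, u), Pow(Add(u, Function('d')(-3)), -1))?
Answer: Rational(7403841, 2579236) ≈ 2.8706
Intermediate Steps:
Function('d')(D) = Add(6, Mul(-1, D))
Function('H')(u) = Mul(2, u, Pow(Add(9, u), -1)) (Function('H')(u) = Mul(Add(u, u), Pow(Add(u, Add(6, Mul(-1, -3))), -1)) = Mul(Mul(2, u), Pow(Add(u, Add(6, 3)), -1)) = Mul(Mul(2, u), Pow(Add(u, 9), -1)) = Mul(Mul(2, u), Pow(Add(9, u), -1)) = Mul(2, u, Pow(Add(9, u), -1)))
Pow(Add(Function('H')(Pow(-5, -1)), Mul(127, Pow(73, -1))), 2) = Pow(Add(Mul(2, Pow(-5, -1), Pow(Add(9, Pow(-5, -1)), -1)), Mul(127, Pow(73, -1))), 2) = Pow(Add(Mul(2, Rational(-1, 5), Pow(Add(9, Rational(-1, 5)), -1)), Mul(127, Rational(1, 73))), 2) = Pow(Add(Mul(2, Rational(-1, 5), Pow(Rational(44, 5), -1)), Rational(127, 73)), 2) = Pow(Add(Mul(2, Rational(-1, 5), Rational(5, 44)), Rational(127, 73)), 2) = Pow(Add(Rational(-1, 22), Rational(127, 73)), 2) = Pow(Rational(2721, 1606), 2) = Rational(7403841, 2579236)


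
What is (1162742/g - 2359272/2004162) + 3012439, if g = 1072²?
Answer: 578175102050180489/191929241984 ≈ 3.0124e+6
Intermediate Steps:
g = 1149184
(1162742/g - 2359272/2004162) + 3012439 = (1162742/1149184 - 2359272/2004162) + 3012439 = (1162742*(1/1149184) - 2359272*1/2004162) + 3012439 = (581371/574592 - 393212/334027) + 3012439 = -31742858487/191929241984 + 3012439 = 578175102050180489/191929241984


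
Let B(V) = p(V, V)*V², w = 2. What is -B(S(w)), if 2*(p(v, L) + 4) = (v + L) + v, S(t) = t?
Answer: 4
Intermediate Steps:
p(v, L) = -4 + v + L/2 (p(v, L) = -4 + ((v + L) + v)/2 = -4 + ((L + v) + v)/2 = -4 + (L + 2*v)/2 = -4 + (v + L/2) = -4 + v + L/2)
B(V) = V²*(-4 + 3*V/2) (B(V) = (-4 + V + V/2)*V² = (-4 + 3*V/2)*V² = V²*(-4 + 3*V/2))
-B(S(w)) = -2²*(-8 + 3*2)/2 = -4*(-8 + 6)/2 = -4*(-2)/2 = -1*(-4) = 4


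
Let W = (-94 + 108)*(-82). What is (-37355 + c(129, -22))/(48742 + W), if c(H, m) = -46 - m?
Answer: -37379/47594 ≈ -0.78537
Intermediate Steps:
W = -1148 (W = 14*(-82) = -1148)
(-37355 + c(129, -22))/(48742 + W) = (-37355 + (-46 - 1*(-22)))/(48742 - 1148) = (-37355 + (-46 + 22))/47594 = (-37355 - 24)*(1/47594) = -37379*1/47594 = -37379/47594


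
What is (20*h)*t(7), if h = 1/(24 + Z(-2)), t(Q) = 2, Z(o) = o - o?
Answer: 5/3 ≈ 1.6667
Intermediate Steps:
Z(o) = 0
h = 1/24 (h = 1/(24 + 0) = 1/24 ≈ 0.041667)
(20*h)*t(7) = (20*(1/24))*2 = (⅚)*2 = 5/3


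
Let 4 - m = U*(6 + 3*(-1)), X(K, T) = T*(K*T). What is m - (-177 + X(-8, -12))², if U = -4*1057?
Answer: -1753553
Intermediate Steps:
X(K, T) = K*T²
U = -4228
m = 12688 (m = 4 - (-4228)*(6 + 3*(-1)) = 4 - (-4228)*(6 - 3) = 4 - (-4228)*3 = 4 - 1*(-12684) = 4 + 12684 = 12688)
m - (-177 + X(-8, -12))² = 12688 - (-177 - 8*(-12)²)² = 12688 - (-177 - 8*144)² = 12688 - (-177 - 1152)² = 12688 - 1*(-1329)² = 12688 - 1*1766241 = 12688 - 1766241 = -1753553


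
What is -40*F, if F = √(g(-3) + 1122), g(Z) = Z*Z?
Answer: -40*√1131 ≈ -1345.2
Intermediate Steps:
g(Z) = Z²
F = √1131 (F = √((-3)² + 1122) = √(9 + 1122) = √1131 ≈ 33.630)
-40*F = -40*√1131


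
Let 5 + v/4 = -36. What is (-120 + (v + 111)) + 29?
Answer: -144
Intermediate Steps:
v = -164 (v = -20 + 4*(-36) = -20 - 144 = -164)
(-120 + (v + 111)) + 29 = (-120 + (-164 + 111)) + 29 = (-120 - 53) + 29 = -173 + 29 = -144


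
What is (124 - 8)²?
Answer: 13456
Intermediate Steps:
(124 - 8)² = 116² = 13456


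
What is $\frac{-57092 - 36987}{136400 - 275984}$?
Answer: $\frac{94079}{139584} \approx 0.674$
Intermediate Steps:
$\frac{-57092 - 36987}{136400 - 275984} = - \frac{94079}{-139584} = \left(-94079\right) \left(- \frac{1}{139584}\right) = \frac{94079}{139584}$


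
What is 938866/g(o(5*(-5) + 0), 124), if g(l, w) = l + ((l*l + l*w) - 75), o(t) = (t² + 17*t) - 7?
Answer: 938866/61299 ≈ 15.316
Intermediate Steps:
o(t) = -7 + t² + 17*t
g(l, w) = -75 + l + l² + l*w (g(l, w) = l + ((l² + l*w) - 75) = l + (-75 + l² + l*w) = -75 + l + l² + l*w)
938866/g(o(5*(-5) + 0), 124) = 938866/(-75 + (-7 + (5*(-5) + 0)² + 17*(5*(-5) + 0)) + (-7 + (5*(-5) + 0)² + 17*(5*(-5) + 0))² + (-7 + (5*(-5) + 0)² + 17*(5*(-5) + 0))*124) = 938866/(-75 + (-7 + (-25 + 0)² + 17*(-25 + 0)) + (-7 + (-25 + 0)² + 17*(-25 + 0))² + (-7 + (-25 + 0)² + 17*(-25 + 0))*124) = 938866/(-75 + (-7 + (-25)² + 17*(-25)) + (-7 + (-25)² + 17*(-25))² + (-7 + (-25)² + 17*(-25))*124) = 938866/(-75 + (-7 + 625 - 425) + (-7 + 625 - 425)² + (-7 + 625 - 425)*124) = 938866/(-75 + 193 + 193² + 193*124) = 938866/(-75 + 193 + 37249 + 23932) = 938866/61299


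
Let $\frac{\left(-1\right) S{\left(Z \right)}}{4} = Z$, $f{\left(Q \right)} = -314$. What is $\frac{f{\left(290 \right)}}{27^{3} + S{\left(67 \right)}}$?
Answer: $- \frac{314}{19415} \approx -0.016173$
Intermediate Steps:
$S{\left(Z \right)} = - 4 Z$
$\frac{f{\left(290 \right)}}{27^{3} + S{\left(67 \right)}} = - \frac{314}{27^{3} - 268} = - \frac{314}{19683 - 268} = - \frac{314}{19415}$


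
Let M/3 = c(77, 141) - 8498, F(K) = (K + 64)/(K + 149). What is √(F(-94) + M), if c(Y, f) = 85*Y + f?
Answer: I*√657822/11 ≈ 73.733*I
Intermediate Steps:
c(Y, f) = f + 85*Y
F(K) = (64 + K)/(149 + K)
M = -5436 (M = 3*((141 + 85*77) - 8498) = 3*((141 + 6545) - 8498) = 3*(6686 - 8498) = 3*(-1812) = -5436)
√(F(-94) + M) = √((64 - 94)/(149 - 94) - 5436) = √(-30/55 - 5436) = √((1/55)*(-30) - 5436) = √(-6/11 - 5436) = √(-59802/11) = I*√657822/11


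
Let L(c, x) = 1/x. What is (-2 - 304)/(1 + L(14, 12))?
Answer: -3672/13 ≈ -282.46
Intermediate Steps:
(-2 - 304)/(1 + L(14, 12)) = (-2 - 304)/(1 + 1/12) = -306/(1 + 1/12) = -306/13/12 = -306*12/13 = -3672/13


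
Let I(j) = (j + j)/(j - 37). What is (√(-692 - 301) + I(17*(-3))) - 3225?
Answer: -141849/44 + I*√993 ≈ -3223.8 + 31.512*I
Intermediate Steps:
I(j) = 2*j/(-37 + j) (I(j) = (2*j)/(-37 + j) = 2*j/(-37 + j))
(√(-692 - 301) + I(17*(-3))) - 3225 = (√(-692 - 301) + 2*(17*(-3))/(-37 + 17*(-3))) - 3225 = (√(-993) + 2*(-51)/(-37 - 51)) - 3225 = (I*√993 + 2*(-51)/(-88)) - 3225 = (I*√993 + 2*(-51)*(-1/88)) - 3225 = (I*√993 + 51/44) - 3225 = (51/44 + I*√993) - 3225 = -141849/44 + I*√993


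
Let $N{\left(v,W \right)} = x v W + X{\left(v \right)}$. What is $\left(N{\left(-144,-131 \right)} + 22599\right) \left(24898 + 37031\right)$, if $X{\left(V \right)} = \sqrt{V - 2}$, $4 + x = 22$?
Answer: $22427649279 + 61929 i \sqrt{146} \approx 2.2428 \cdot 10^{10} + 7.4829 \cdot 10^{5} i$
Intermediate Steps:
$x = 18$ ($x = -4 + 22 = 18$)
$X{\left(V \right)} = \sqrt{-2 + V}$
$N{\left(v,W \right)} = \sqrt{-2 + v} + 18 W v$ ($N{\left(v,W \right)} = 18 v W + \sqrt{-2 + v} = 18 W v + \sqrt{-2 + v} = \sqrt{-2 + v} + 18 W v$)
$\left(N{\left(-144,-131 \right)} + 22599\right) \left(24898 + 37031\right) = \left(\left(\sqrt{-2 - 144} + 18 \left(-131\right) \left(-144\right)\right) + 22599\right) \left(24898 + 37031\right) = \left(\left(\sqrt{-146} + 339552\right) + 22599\right) 61929 = \left(\left(i \sqrt{146} + 339552\right) + 22599\right) 61929 = \left(\left(339552 + i \sqrt{146}\right) + 22599\right) 61929 = \left(362151 + i \sqrt{146}\right) 61929 = 22427649279 + 61929 i \sqrt{146}$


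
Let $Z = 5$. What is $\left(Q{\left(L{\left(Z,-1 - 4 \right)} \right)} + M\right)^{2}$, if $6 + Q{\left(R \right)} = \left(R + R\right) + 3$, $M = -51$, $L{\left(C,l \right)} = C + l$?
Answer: $2916$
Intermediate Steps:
$Q{\left(R \right)} = -3 + 2 R$ ($Q{\left(R \right)} = -6 + \left(\left(R + R\right) + 3\right) = -6 + \left(2 R + 3\right) = -6 + \left(3 + 2 R\right) = -3 + 2 R$)
$\left(Q{\left(L{\left(Z,-1 - 4 \right)} \right)} + M\right)^{2} = \left(\left(-3 + 2 \left(5 - 5\right)\right) - 51\right)^{2} = \left(\left(-3 + 2 \cdot 0\right) - 51\right)^{2} = \left(\left(-3 + 0\right) - 51\right)^{2} = \left(-3 - 51\right)^{2} = \left(-54\right)^{2} = 2916$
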